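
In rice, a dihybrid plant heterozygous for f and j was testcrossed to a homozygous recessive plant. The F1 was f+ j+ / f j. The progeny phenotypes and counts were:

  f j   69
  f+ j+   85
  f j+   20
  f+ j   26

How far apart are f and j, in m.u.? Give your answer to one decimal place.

The recombinant classes are f+ j and f j+: 26 + 20 = 46.
Recombination frequency = 46/200 = 0.2300 ≈ 23.0%, i.e. 23.0 m.u.

23.0 m.u.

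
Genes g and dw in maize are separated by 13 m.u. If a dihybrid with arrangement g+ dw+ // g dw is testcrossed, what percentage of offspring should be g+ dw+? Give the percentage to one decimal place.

43.5%

A map distance of 13 m.u. corresponds to a recombination frequency of 0.130.
The F1 is g+ dw+ / g dw, so g+ dw+ is a parental gamete class with expected frequency (1 − r)/2 = 0.870/2 = 0.4350.
That is 0.4350 = 43.5% of the progeny.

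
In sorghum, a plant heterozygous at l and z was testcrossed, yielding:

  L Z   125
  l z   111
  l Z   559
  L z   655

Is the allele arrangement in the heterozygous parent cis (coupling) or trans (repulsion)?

The two most frequent classes are L z (655) and l Z (559); these are the parental (non-recombinant) types.
So the F1 carried L z on one chromosome and l Z on the other — the recessive alleles are on opposite chromosomes (trans / repulsion).

trans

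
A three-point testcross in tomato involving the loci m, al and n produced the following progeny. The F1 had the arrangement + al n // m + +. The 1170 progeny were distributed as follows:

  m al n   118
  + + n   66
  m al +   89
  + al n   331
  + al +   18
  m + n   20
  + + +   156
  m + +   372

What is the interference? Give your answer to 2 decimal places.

The two rarest classes, + al + and m + n, are the double crossovers. Comparing them with the parentals, only the n allele has switched, so n is the middle locus and the order is al – n – m.
al–n: (155 + 38)/1170 = 0.1650; n–m: (274 + 38)/1170 = 0.2667.
Expected DCO frequency = 0.1650 × 0.2667 ≈ 0.04401; observed = 38/1170 ≈ 0.03248.
Coefficient of coincidence = 0.03248/0.04401 ≈ 0.74; interference = 1 − 0.74 = 0.26.

0.26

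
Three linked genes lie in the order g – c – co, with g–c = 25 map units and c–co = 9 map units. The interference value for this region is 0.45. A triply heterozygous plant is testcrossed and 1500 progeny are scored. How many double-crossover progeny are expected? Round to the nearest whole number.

19

Map distances give recombination frequencies of 0.250 and 0.090 for the two intervals.
With interference 0.45 (so coincidence = 0.55), expected double-crossover frequency = 0.250 × 0.090 × 0.55 = 0.01238.
Expected number = 0.01238 × 1500 = 18.56 ≈ 19.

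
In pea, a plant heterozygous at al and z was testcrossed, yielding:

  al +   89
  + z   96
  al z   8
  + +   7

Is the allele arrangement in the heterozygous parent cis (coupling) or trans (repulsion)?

trans

The two most frequent classes are + z (96) and al + (89); these are the parental (non-recombinant) types.
So the F1 carried + z on one chromosome and al + on the other — the recessive alleles are on opposite chromosomes (trans / repulsion).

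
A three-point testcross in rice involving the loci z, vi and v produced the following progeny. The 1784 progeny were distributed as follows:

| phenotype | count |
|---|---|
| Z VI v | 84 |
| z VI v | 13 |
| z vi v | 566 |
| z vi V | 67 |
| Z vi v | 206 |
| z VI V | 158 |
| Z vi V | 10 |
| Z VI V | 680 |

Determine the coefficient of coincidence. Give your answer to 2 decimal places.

The two most frequent reciprocal classes, z vi v and Z VI V, are the parental types, so the F1 was z vi v / Z VI V.
The two rarest classes, z VI v and Z vi V, are the double crossovers. Comparing them with the parentals, only the vi allele has switched, so vi is the middle locus and the order is v – vi – z.
v–vi: (151 + 23)/1784 = 0.0975; vi–z: (364 + 23)/1784 = 0.2169.
Expected DCO frequency = 0.0975 × 0.2169 ≈ 0.02115; observed = 23/1784 ≈ 0.01289.
Coefficient of coincidence = 0.01289/0.02115 ≈ 0.61.

0.61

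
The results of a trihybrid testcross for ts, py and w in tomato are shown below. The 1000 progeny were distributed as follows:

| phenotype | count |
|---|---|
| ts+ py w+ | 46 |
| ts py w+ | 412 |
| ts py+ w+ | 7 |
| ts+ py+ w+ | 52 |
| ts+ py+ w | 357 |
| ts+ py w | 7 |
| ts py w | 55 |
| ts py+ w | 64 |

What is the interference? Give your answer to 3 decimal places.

0.067

The two most frequent reciprocal classes, ts+ py+ w and ts py w+, are the parental types, so the F1 was ts+ py+ w / ts py w+.
The two rarest classes, ts+ py w and ts py+ w+, are the double crossovers. Comparing them with the parentals, only the py allele has switched, so py is the middle locus and the order is w – py – ts.
w–py: (107 + 14)/1000 = 0.1210; py–ts: (110 + 14)/1000 = 0.1240.
Expected DCO frequency = 0.1210 × 0.1240 ≈ 0.01500; observed = 14/1000 ≈ 0.01400.
Coefficient of coincidence = 0.01400/0.01500 ≈ 0.933; interference = 1 − 0.933 = 0.067.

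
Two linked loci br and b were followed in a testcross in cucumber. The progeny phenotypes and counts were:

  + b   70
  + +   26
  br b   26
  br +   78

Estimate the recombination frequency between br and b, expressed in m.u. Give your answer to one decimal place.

26.0 m.u.

The two most frequent classes, + b (70) and br + (78), are the parental types, so the F1 was + b / br +.
The recombinant classes are + + and br b: 26 + 26 = 52.
Recombination frequency = 52/200 = 0.2600 ≈ 26.0%, i.e. 26.0 m.u.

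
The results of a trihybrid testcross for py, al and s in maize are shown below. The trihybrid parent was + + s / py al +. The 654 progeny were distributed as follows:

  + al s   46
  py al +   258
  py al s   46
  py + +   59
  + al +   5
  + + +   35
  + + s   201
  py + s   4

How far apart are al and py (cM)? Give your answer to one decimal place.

The two rarest classes, py + s and + al +, are the double crossovers. Comparing them with the parentals, only the py allele has switched, so py is the middle locus and the order is s – py – al.
Crossovers in the py–al interval produce the single-crossover classes + al s and py + + (46 + 59 = 105) plus the double crossovers (9).
RF(py–al) = (105 + 9) / 654 = 114/654 = 0.1743 → 17.4 cM.

17.4 cM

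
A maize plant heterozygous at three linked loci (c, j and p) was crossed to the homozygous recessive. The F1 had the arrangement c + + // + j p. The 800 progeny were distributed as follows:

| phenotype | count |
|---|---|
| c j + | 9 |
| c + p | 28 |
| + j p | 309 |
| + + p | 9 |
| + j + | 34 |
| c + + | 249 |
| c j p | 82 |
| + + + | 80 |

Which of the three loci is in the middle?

The two rarest classes, c j + and + + p, are the double crossovers. Comparing them with the parentals, only the j allele has switched, so j is the middle locus and the order is c – j – p.

j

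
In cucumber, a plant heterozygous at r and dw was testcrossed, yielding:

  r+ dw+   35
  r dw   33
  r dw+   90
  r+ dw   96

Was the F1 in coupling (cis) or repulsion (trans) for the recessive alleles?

trans

The two most frequent classes are r+ dw (96) and r dw+ (90); these are the parental (non-recombinant) types.
So the F1 carried r+ dw on one chromosome and r dw+ on the other — the recessive alleles are on opposite chromosomes (trans / repulsion).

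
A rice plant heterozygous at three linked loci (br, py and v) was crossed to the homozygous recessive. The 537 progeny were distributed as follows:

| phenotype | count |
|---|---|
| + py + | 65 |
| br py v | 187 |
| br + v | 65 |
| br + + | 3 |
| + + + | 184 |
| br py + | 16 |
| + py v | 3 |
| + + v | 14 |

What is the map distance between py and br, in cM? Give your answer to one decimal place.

25.3 cM

The two most frequent reciprocal classes, + + + and br py v, are the parental types, so the F1 was + + + / br py v.
The two rarest classes, br + + and + py v, are the double crossovers. Comparing them with the parentals, only the br allele has switched, so br is the middle locus and the order is py – br – v.
Crossovers in the py–br interval produce the single-crossover classes + py + and br + v (65 + 65 = 130) plus the double crossovers (6).
RF(py–br) = (130 + 6) / 537 = 136/537 = 0.2533 → 25.3 cM.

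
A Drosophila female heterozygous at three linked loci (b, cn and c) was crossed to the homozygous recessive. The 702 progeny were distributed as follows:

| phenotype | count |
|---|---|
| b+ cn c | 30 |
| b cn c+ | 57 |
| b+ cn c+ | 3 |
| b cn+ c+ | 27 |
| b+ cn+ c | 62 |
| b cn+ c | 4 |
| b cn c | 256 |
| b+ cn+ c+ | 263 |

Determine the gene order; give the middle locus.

cn

The two most frequent reciprocal classes, b+ cn+ c+ and b cn c, are the parental types, so the F1 was b+ cn+ c+ / b cn c.
The two rarest classes, b+ cn c+ and b cn+ c, are the double crossovers. Comparing them with the parentals, only the cn allele has switched, so cn is the middle locus and the order is b – cn – c.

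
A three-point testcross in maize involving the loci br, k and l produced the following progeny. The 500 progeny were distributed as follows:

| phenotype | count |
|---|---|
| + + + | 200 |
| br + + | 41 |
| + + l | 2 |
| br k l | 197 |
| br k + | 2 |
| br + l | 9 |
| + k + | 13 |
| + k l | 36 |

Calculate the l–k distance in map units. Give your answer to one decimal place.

5.2 map units

The two most frequent reciprocal classes, + + + and br k l, are the parental types, so the F1 was + + + / br k l.
The two rarest classes, + + l and br k +, are the double crossovers. Comparing them with the parentals, only the l allele has switched, so l is the middle locus and the order is k – l – br.
Crossovers in the k–l interval produce the single-crossover classes + k + and br + l (13 + 9 = 22) plus the double crossovers (4).
RF(k–l) = (22 + 4) / 500 = 26/500 = 0.0520 → 5.2 map units.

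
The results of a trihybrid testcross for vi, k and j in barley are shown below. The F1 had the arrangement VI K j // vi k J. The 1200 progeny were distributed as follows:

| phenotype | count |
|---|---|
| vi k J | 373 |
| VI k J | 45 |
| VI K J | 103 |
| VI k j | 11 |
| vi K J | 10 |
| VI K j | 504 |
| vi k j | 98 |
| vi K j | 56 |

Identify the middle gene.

k

The two rarest classes, VI k j and vi K J, are the double crossovers. Comparing them with the parentals, only the k allele has switched, so k is the middle locus and the order is j – k – vi.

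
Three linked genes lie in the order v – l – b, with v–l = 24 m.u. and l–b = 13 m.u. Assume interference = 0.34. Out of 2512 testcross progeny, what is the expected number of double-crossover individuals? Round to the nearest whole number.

Map distances give recombination frequencies of 0.240 and 0.130 for the two intervals.
With interference 0.34 (so coincidence = 0.66), expected double-crossover frequency = 0.240 × 0.130 × 0.66 = 0.02059.
Expected number = 0.02059 × 2512 = 51.73 ≈ 52.

52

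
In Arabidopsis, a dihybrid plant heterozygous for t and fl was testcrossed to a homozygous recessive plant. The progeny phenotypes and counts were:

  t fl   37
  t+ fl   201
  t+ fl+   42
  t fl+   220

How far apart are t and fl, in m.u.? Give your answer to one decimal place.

The two most frequent classes, t+ fl (201) and t fl+ (220), are the parental types, so the F1 was t+ fl / t fl+.
The recombinant classes are t+ fl+ and t fl: 42 + 37 = 79.
Recombination frequency = 79/500 = 0.1580 ≈ 15.8%, i.e. 15.8 m.u.

15.8 m.u.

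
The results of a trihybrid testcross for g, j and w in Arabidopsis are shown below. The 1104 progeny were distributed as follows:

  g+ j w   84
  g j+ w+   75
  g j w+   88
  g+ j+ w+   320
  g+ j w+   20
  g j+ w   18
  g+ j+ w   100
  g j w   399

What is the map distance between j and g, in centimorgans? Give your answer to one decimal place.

17.8 centimorgans

The two most frequent reciprocal classes, g+ j+ w+ and g j w, are the parental types, so the F1 was g+ j+ w+ / g j w.
The two rarest classes, g+ j w+ and g j+ w, are the double crossovers. Comparing them with the parentals, only the j allele has switched, so j is the middle locus and the order is g – j – w.
Crossovers in the g–j interval produce the single-crossover classes g j+ w+ and g+ j w (75 + 84 = 159) plus the double crossovers (38).
RF(g–j) = (159 + 38) / 1104 = 197/1104 = 0.1784 → 17.8 centimorgans.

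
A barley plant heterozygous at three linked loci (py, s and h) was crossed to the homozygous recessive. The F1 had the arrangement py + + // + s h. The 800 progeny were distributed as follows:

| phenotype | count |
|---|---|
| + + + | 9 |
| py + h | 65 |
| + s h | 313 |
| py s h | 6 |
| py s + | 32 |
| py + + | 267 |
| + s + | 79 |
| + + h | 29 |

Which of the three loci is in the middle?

The two rarest classes, + + + and py s h, are the double crossovers. Comparing them with the parentals, only the py allele has switched, so py is the middle locus and the order is s – py – h.

py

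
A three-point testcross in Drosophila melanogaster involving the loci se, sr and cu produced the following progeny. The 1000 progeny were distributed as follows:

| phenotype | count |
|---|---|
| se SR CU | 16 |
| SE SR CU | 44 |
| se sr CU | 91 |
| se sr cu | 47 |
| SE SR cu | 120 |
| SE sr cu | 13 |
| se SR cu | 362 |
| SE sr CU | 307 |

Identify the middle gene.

cu

The two most frequent reciprocal classes, SE sr CU and se SR cu, are the parental types, so the F1 was SE sr CU / se SR cu.
The two rarest classes, SE sr cu and se SR CU, are the double crossovers. Comparing them with the parentals, only the cu allele has switched, so cu is the middle locus and the order is sr – cu – se.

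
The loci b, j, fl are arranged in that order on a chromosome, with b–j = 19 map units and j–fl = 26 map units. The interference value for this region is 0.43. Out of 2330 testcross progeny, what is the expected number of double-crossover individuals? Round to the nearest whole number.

Map distances give recombination frequencies of 0.190 and 0.260 for the two intervals.
With interference 0.43 (so coincidence = 0.57), expected double-crossover frequency = 0.190 × 0.260 × 0.57 = 0.02816.
Expected number = 0.02816 × 2330 = 65.61 ≈ 66.

66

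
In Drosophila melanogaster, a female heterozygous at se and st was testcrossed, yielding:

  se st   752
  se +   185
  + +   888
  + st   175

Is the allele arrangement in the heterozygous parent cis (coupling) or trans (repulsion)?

cis

The two most frequent classes are + + (888) and se st (752); these are the parental (non-recombinant) types.
So the F1 carried + + on one chromosome and se st on the other — the recessive alleles are on the same chromosome (cis / coupling).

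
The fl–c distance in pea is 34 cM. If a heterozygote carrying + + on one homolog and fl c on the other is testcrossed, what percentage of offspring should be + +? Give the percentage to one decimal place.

A map distance of 34 cM corresponds to a recombination frequency of 0.340.
The F1 is + + / fl c, so + + is a parental gamete class with expected frequency (1 − r)/2 = 0.660/2 = 0.3300.
That is 0.3300 = 33.0% of the progeny.

33.0%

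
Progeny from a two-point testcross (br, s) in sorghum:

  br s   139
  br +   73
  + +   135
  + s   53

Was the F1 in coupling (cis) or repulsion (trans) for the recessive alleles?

cis

The two most frequent classes are + + (135) and br s (139); these are the parental (non-recombinant) types.
So the F1 carried + + on one chromosome and br s on the other — the recessive alleles are on the same chromosome (cis / coupling).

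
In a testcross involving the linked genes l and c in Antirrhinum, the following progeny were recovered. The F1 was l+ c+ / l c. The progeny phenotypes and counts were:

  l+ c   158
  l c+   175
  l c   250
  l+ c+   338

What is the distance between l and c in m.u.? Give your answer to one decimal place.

The recombinant classes are l+ c and l c+: 158 + 175 = 333.
Recombination frequency = 333/921 = 0.3616 ≈ 36.2%, i.e. 36.2 m.u.

36.2 m.u.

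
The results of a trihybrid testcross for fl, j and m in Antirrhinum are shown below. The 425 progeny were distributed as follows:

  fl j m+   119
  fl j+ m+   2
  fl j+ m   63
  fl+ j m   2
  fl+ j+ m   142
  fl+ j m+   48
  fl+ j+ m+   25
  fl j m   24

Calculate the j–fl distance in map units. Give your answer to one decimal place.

27.1 map units

The two most frequent reciprocal classes, fl+ j+ m and fl j m+, are the parental types, so the F1 was fl+ j+ m / fl j m+.
The two rarest classes, fl+ j m and fl j+ m+, are the double crossovers. Comparing them with the parentals, only the j allele has switched, so j is the middle locus and the order is fl – j – m.
Crossovers in the fl–j interval produce the single-crossover classes fl j+ m and fl+ j m+ (63 + 48 = 111) plus the double crossovers (4).
RF(fl–j) = (111 + 4) / 425 = 115/425 = 0.2706 → 27.1 map units.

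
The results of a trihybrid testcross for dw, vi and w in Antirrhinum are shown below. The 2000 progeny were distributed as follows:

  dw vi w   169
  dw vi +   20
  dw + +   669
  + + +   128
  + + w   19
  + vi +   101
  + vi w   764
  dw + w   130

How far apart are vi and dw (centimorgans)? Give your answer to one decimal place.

16.8 centimorgans

The two most frequent reciprocal classes, + vi w and dw + +, are the parental types, so the F1 was + vi w / dw + +.
The two rarest classes, + + w and dw vi +, are the double crossovers. Comparing them with the parentals, only the vi allele has switched, so vi is the middle locus and the order is dw – vi – w.
Crossovers in the dw–vi interval produce the single-crossover classes dw vi w and + + + (169 + 128 = 297) plus the double crossovers (39).
RF(dw–vi) = (297 + 39) / 2000 = 336/2000 = 0.1680 → 16.8 centimorgans.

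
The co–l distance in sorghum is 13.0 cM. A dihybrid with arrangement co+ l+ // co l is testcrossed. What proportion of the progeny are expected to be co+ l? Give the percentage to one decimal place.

A map distance of 13.0 cM corresponds to a recombination frequency of 0.130.
The F1 is co+ l+ / co l, so co+ l is a recombinant gamete class with expected frequency r/2 = 0.130/2 = 0.0650.
That is 0.0650 = 6.5% of the progeny.

6.5%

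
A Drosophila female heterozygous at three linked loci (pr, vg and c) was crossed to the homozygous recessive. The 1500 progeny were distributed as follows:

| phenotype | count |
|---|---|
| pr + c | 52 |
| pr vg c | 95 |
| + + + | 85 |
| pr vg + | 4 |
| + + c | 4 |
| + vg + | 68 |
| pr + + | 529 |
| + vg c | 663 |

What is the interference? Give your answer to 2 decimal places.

The two most frequent reciprocal classes, pr + + and + vg c, are the parental types, so the F1 was pr + + / + vg c.
The two rarest classes, pr vg + and + + c, are the double crossovers. Comparing them with the parentals, only the vg allele has switched, so vg is the middle locus and the order is pr – vg – c.
pr–vg: (180 + 8)/1500 = 0.1253; vg–c: (120 + 8)/1500 = 0.0853.
Expected DCO frequency = 0.1253 × 0.0853 ≈ 0.01069; observed = 8/1500 ≈ 0.00533.
Coefficient of coincidence = 0.00533/0.01069 ≈ 0.50; interference = 1 − 0.50 = 0.50.

0.50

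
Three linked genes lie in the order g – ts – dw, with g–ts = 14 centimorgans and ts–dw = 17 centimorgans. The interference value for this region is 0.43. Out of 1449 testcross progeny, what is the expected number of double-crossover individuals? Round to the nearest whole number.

Map distances give recombination frequencies of 0.140 and 0.170 for the two intervals.
With interference 0.43 (so coincidence = 0.57), expected double-crossover frequency = 0.140 × 0.170 × 0.57 = 0.01357.
Expected number = 0.01357 × 1449 = 19.66 ≈ 20.

20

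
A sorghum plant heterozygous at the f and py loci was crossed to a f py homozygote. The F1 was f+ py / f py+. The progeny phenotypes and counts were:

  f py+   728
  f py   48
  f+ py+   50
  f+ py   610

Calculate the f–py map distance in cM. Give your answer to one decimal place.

The recombinant classes are f+ py+ and f py: 50 + 48 = 98.
Recombination frequency = 98/1436 = 0.0682 ≈ 6.8%, i.e. 6.8 cM.

6.8 cM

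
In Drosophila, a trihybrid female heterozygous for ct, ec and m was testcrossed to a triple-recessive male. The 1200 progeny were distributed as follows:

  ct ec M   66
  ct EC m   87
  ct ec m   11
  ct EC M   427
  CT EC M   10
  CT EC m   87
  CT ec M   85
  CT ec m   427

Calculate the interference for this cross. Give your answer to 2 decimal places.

0.25

The two most frequent reciprocal classes, CT ec m and ct EC M, are the parental types, so the F1 was CT ec m / ct EC M.
The two rarest classes, ct ec m and CT EC M, are the double crossovers. Comparing them with the parentals, only the ct allele has switched, so ct is the middle locus and the order is m – ct – ec.
m–ct: (172 + 21)/1200 = 0.1608; ct–ec: (153 + 21)/1200 = 0.1450.
Expected DCO frequency = 0.1608 × 0.1450 ≈ 0.02332; observed = 21/1200 ≈ 0.01750.
Coefficient of coincidence = 0.01750/0.02332 ≈ 0.75; interference = 1 − 0.75 = 0.25.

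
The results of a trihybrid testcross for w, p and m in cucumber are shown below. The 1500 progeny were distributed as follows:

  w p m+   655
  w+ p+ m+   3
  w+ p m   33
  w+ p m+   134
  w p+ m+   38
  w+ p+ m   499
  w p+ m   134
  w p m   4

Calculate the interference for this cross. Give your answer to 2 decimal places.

The two most frequent reciprocal classes, w p m+ and w+ p+ m, are the parental types, so the F1 was w p m+ / w+ p+ m.
The two rarest classes, w p m and w+ p+ m+, are the double crossovers. Comparing them with the parentals, only the m allele has switched, so m is the middle locus and the order is w – m – p.
w–m: (268 + 7)/1500 = 0.1833; m–p: (71 + 7)/1500 = 0.0520.
Expected DCO frequency = 0.1833 × 0.0520 ≈ 0.00953; observed = 7/1500 ≈ 0.00467.
Coefficient of coincidence = 0.00467/0.00953 ≈ 0.49; interference = 1 − 0.49 = 0.51.

0.51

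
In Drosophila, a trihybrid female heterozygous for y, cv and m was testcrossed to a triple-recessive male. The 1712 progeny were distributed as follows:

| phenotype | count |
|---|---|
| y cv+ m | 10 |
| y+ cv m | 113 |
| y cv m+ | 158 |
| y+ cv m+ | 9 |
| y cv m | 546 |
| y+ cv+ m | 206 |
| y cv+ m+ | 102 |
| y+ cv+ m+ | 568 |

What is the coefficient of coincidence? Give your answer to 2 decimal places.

0.36

The two most frequent reciprocal classes, y cv m and y+ cv+ m+, are the parental types, so the F1 was y cv m / y+ cv+ m+.
The two rarest classes, y cv+ m and y+ cv m+, are the double crossovers. Comparing them with the parentals, only the cv allele has switched, so cv is the middle locus and the order is m – cv – y.
m–cv: (364 + 19)/1712 = 0.2237; cv–y: (215 + 19)/1712 = 0.1367.
Expected DCO frequency = 0.2237 × 0.1367 ≈ 0.03058; observed = 19/1712 ≈ 0.01110.
Coefficient of coincidence = 0.01110/0.03058 ≈ 0.36.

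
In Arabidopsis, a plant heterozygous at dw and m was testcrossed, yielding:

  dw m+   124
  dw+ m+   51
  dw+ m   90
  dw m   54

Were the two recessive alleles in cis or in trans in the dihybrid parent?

The two most frequent classes are dw+ m (90) and dw m+ (124); these are the parental (non-recombinant) types.
So the F1 carried dw+ m on one chromosome and dw m+ on the other — the recessive alleles are on opposite chromosomes (trans / repulsion).

trans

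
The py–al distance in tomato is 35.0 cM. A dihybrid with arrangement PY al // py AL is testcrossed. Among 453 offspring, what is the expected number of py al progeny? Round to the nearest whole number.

A map distance of 35.0 cM corresponds to a recombination frequency of 0.350.
The F1 is PY al / py AL, so py al is a recombinant gamete class with expected frequency r/2 = 0.350/2 = 0.1750.
Expected number = 0.1750 × 453 = 79.27 ≈ 79.

79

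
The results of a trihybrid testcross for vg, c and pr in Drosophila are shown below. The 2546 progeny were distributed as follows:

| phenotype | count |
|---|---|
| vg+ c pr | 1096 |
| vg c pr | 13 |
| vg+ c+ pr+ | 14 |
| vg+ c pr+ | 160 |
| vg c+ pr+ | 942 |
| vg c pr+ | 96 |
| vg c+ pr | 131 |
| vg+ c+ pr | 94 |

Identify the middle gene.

The two most frequent reciprocal classes, vg c+ pr+ and vg+ c pr, are the parental types, so the F1 was vg c+ pr+ / vg+ c pr.
The two rarest classes, vg+ c+ pr+ and vg c pr, are the double crossovers. Comparing them with the parentals, only the vg allele has switched, so vg is the middle locus and the order is pr – vg – c.

vg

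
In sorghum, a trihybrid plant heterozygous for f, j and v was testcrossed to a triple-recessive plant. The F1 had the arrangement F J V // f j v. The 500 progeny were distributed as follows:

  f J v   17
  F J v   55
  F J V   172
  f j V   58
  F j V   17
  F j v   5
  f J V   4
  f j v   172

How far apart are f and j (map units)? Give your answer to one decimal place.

The two rarest classes, f J V and F j v, are the double crossovers. Comparing them with the parentals, only the f allele has switched, so f is the middle locus and the order is v – f – j.
Crossovers in the f–j interval produce the single-crossover classes F j V and f J v (17 + 17 = 34) plus the double crossovers (9).
RF(f–j) = (34 + 9) / 500 = 43/500 = 0.0860 → 8.6 map units.

8.6 map units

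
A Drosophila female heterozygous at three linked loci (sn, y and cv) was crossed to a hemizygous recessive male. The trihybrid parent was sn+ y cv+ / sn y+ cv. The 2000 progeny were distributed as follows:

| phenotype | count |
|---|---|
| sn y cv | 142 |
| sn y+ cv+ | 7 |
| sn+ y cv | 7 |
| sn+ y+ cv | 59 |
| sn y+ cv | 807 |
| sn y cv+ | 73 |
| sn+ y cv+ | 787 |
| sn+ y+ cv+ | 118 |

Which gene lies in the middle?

The two rarest classes, sn+ y cv and sn y+ cv+, are the double crossovers. Comparing them with the parentals, only the cv allele has switched, so cv is the middle locus and the order is sn – cv – y.

cv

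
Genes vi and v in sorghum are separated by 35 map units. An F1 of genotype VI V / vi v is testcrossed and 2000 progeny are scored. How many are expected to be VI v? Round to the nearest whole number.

350

A map distance of 35 map units corresponds to a recombination frequency of 0.350.
The F1 is VI V / vi v, so VI v is a recombinant gamete class with expected frequency r/2 = 0.350/2 = 0.1750.
Expected number = 0.1750 × 2000 = 350.00 ≈ 350.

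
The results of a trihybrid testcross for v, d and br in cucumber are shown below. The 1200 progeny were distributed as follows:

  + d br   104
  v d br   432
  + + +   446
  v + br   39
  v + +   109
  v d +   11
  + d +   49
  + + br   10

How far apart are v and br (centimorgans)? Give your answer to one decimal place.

The two most frequent reciprocal classes, + + + and v d br, are the parental types, so the F1 was + + + / v d br.
The two rarest classes, + + br and v d +, are the double crossovers. Comparing them with the parentals, only the br allele has switched, so br is the middle locus and the order is d – br – v.
Crossovers in the br–v interval produce the single-crossover classes v + + and + d br (109 + 104 = 213) plus the double crossovers (21).
RF(br–v) = (213 + 21) / 1200 = 234/1200 = 0.1950 → 19.5 centimorgans.

19.5 centimorgans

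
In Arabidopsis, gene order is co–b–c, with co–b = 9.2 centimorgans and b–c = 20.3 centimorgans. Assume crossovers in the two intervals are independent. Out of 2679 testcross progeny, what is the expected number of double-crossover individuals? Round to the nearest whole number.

50

Map distances give recombination frequencies of 0.092 and 0.203 for the two intervals.
With no interference, expected double-crossover frequency = 0.092 × 0.203 = 0.01868.
Expected number = 0.01868 × 2679 = 50.03 ≈ 50.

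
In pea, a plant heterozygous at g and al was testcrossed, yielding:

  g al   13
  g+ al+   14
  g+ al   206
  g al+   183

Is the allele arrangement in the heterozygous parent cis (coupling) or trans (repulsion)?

The two most frequent classes are g+ al (206) and g al+ (183); these are the parental (non-recombinant) types.
So the F1 carried g+ al on one chromosome and g al+ on the other — the recessive alleles are on opposite chromosomes (trans / repulsion).

trans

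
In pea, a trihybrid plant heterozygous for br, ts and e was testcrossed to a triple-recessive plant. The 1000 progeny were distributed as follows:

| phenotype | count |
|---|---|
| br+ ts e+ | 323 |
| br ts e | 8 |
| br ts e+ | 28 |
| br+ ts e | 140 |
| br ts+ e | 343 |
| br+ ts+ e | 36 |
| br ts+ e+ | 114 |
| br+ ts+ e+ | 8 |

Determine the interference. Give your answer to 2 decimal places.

0.26

The two most frequent reciprocal classes, br+ ts e+ and br ts+ e, are the parental types, so the F1 was br+ ts e+ / br ts+ e.
The two rarest classes, br+ ts+ e+ and br ts e, are the double crossovers. Comparing them with the parentals, only the ts allele has switched, so ts is the middle locus and the order is e – ts – br.
e–ts: (254 + 16)/1000 = 0.2700; ts–br: (64 + 16)/1000 = 0.0800.
Expected DCO frequency = 0.2700 × 0.0800 ≈ 0.02160; observed = 16/1000 ≈ 0.01600.
Coefficient of coincidence = 0.01600/0.02160 ≈ 0.74; interference = 1 − 0.74 = 0.26.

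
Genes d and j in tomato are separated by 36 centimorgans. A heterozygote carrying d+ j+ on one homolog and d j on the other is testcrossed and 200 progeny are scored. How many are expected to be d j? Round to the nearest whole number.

64

A map distance of 36 centimorgans corresponds to a recombination frequency of 0.360.
The F1 is d+ j+ / d j, so d j is a parental gamete class with expected frequency (1 − r)/2 = 0.640/2 = 0.3200.
Expected number = 0.3200 × 200 = 64.00 ≈ 64.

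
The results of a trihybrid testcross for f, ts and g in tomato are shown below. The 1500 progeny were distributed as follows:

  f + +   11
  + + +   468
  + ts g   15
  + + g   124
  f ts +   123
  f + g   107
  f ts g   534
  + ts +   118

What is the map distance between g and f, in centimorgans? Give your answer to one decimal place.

The two most frequent reciprocal classes, + + + and f ts g, are the parental types, so the F1 was + + + / f ts g.
The two rarest classes, f + + and + ts g, are the double crossovers. Comparing them with the parentals, only the f allele has switched, so f is the middle locus and the order is g – f – ts.
Crossovers in the g–f interval produce the single-crossover classes + + g and f ts + (124 + 123 = 247) plus the double crossovers (26).
RF(g–f) = (247 + 26) / 1500 = 273/1500 = 0.1820 → 18.2 centimorgans.

18.2 centimorgans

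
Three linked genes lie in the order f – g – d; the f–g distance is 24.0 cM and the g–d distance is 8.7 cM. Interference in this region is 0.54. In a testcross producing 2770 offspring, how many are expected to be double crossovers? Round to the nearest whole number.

27

Map distances give recombination frequencies of 0.240 and 0.087 for the two intervals.
With interference 0.54 (so coincidence = 0.46), expected double-crossover frequency = 0.240 × 0.087 × 0.46 = 0.00960.
Expected number = 0.00960 × 2770 = 26.61 ≈ 27.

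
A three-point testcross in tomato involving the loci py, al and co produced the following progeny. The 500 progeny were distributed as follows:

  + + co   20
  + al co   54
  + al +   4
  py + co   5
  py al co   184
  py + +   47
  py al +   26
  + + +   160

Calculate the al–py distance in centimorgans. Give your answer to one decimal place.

The two most frequent reciprocal classes, + + + and py al co, are the parental types, so the F1 was + + + / py al co.
The two rarest classes, + al + and py + co, are the double crossovers. Comparing them with the parentals, only the al allele has switched, so al is the middle locus and the order is co – al – py.
Crossovers in the al–py interval produce the single-crossover classes py + + and + al co (47 + 54 = 101) plus the double crossovers (9).
RF(al–py) = (101 + 9) / 500 = 110/500 = 0.2200 → 22.0 centimorgans.

22.0 centimorgans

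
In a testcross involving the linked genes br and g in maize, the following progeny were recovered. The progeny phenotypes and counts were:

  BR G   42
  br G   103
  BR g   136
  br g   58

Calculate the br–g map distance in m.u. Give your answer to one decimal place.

29.5 m.u.

The two most frequent classes, BR g (136) and br G (103), are the parental types, so the F1 was BR g / br G.
The recombinant classes are BR G and br g: 42 + 58 = 100.
Recombination frequency = 100/339 = 0.2950 ≈ 29.5%, i.e. 29.5 m.u.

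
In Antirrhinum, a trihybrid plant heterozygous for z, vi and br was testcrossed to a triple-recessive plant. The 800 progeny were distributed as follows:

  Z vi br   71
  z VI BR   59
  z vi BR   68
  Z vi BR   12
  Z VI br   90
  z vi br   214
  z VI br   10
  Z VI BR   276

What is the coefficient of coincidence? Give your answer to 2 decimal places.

0.64

The two most frequent reciprocal classes, Z VI BR and z vi br, are the parental types, so the F1 was Z VI BR / z vi br.
The two rarest classes, Z vi BR and z VI br, are the double crossovers. Comparing them with the parentals, only the vi allele has switched, so vi is the middle locus and the order is z – vi – br.
z–vi: (130 + 22)/800 = 0.1900; vi–br: (158 + 22)/800 = 0.2250.
Expected DCO frequency = 0.1900 × 0.2250 ≈ 0.04275; observed = 22/800 ≈ 0.02750.
Coefficient of coincidence = 0.02750/0.04275 ≈ 0.64.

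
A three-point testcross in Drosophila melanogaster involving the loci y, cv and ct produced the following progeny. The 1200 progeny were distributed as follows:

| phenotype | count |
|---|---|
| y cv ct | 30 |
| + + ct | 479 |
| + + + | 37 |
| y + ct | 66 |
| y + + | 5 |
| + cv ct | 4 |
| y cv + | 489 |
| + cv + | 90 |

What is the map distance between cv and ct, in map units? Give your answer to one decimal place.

The two most frequent reciprocal classes, + + ct and y cv +, are the parental types, so the F1 was + + ct / y cv +.
The two rarest classes, + cv ct and y + +, are the double crossovers. Comparing them with the parentals, only the cv allele has switched, so cv is the middle locus and the order is y – cv – ct.
Crossovers in the cv–ct interval produce the single-crossover classes + + + and y cv ct (37 + 30 = 67) plus the double crossovers (9).
RF(cv–ct) = (67 + 9) / 1200 = 76/1200 = 0.0633 → 6.3 map units.

6.3 map units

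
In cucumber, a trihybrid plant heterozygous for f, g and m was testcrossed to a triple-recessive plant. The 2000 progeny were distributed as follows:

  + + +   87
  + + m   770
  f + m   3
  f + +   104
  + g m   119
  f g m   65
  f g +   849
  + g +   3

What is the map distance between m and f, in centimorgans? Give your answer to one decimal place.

The two most frequent reciprocal classes, + + m and f g +, are the parental types, so the F1 was + + m / f g +.
The two rarest classes, f + m and + g +, are the double crossovers. Comparing them with the parentals, only the f allele has switched, so f is the middle locus and the order is m – f – g.
Crossovers in the m–f interval produce the single-crossover classes + + + and f g m (87 + 65 = 152) plus the double crossovers (6).
RF(m–f) = (152 + 6) / 2000 = 158/2000 = 0.0790 → 7.9 centimorgans.

7.9 centimorgans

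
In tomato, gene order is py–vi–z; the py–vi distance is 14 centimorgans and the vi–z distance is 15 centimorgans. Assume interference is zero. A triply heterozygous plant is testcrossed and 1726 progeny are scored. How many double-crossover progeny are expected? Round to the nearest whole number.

36

Map distances give recombination frequencies of 0.140 and 0.150 for the two intervals.
With no interference, expected double-crossover frequency = 0.140 × 0.150 = 0.02100.
Expected number = 0.02100 × 1726 = 36.25 ≈ 36.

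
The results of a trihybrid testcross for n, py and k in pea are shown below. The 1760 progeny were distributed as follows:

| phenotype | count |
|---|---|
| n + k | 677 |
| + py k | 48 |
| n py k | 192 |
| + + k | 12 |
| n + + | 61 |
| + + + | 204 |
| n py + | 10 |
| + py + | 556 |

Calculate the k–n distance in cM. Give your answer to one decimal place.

The two most frequent reciprocal classes, + py + and n + k, are the parental types, so the F1 was + py + / n + k.
The two rarest classes, n py + and + + k, are the double crossovers. Comparing them with the parentals, only the n allele has switched, so n is the middle locus and the order is k – n – py.
Crossovers in the k–n interval produce the single-crossover classes + py k and n + + (48 + 61 = 109) plus the double crossovers (22).
RF(k–n) = (109 + 22) / 1760 = 131/1760 = 0.0744 → 7.4 cM.

7.4 cM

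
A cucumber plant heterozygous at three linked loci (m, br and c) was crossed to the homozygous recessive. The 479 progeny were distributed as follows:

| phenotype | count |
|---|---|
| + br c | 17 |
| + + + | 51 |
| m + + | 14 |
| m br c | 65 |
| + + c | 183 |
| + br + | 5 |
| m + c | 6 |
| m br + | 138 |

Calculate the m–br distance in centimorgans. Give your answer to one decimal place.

The two most frequent reciprocal classes, + + c and m br +, are the parental types, so the F1 was + + c / m br +.
The two rarest classes, m + c and + br +, are the double crossovers. Comparing them with the parentals, only the m allele has switched, so m is the middle locus and the order is c – m – br.
Crossovers in the m–br interval produce the single-crossover classes + br c and m + + (17 + 14 = 31) plus the double crossovers (11).
RF(m–br) = (31 + 11) / 479 = 42/479 = 0.0877 → 8.8 centimorgans.

8.8 centimorgans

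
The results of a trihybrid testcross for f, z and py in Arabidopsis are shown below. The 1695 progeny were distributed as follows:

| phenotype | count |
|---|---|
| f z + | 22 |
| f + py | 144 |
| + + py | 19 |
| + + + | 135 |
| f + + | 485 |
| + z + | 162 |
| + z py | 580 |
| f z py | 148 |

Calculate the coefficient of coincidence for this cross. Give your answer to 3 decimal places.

0.618

The two most frequent reciprocal classes, f + + and + z py, are the parental types, so the F1 was f + + / + z py.
The two rarest classes, f z + and + + py, are the double crossovers. Comparing them with the parentals, only the z allele has switched, so z is the middle locus and the order is f – z – py.
f–z: (283 + 41)/1695 = 0.1912; z–py: (306 + 41)/1695 = 0.2047.
Expected DCO frequency = 0.1912 × 0.2047 ≈ 0.03914; observed = 41/1695 ≈ 0.02419.
Coefficient of coincidence = 0.02419/0.03914 ≈ 0.618.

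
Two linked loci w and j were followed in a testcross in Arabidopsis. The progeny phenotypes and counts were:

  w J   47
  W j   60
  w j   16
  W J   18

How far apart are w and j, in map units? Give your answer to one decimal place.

The two most frequent classes, W j (60) and w J (47), are the parental types, so the F1 was W j / w J.
The recombinant classes are W J and w j: 18 + 16 = 34.
Recombination frequency = 34/141 = 0.2411 ≈ 24.1%, i.e. 24.1 map units.

24.1 map units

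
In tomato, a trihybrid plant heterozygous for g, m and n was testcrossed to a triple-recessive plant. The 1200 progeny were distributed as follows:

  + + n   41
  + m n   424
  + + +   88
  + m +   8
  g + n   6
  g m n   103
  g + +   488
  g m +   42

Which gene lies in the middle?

The two most frequent reciprocal classes, g + + and + m n, are the parental types, so the F1 was g + + / + m n.
The two rarest classes, g + n and + m +, are the double crossovers. Comparing them with the parentals, only the n allele has switched, so n is the middle locus and the order is g – n – m.

n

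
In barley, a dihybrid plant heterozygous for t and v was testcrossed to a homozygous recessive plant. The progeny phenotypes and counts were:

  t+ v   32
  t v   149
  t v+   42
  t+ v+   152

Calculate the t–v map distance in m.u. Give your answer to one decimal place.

19.7 m.u.

The two most frequent classes, t+ v+ (152) and t v (149), are the parental types, so the F1 was t+ v+ / t v.
The recombinant classes are t+ v and t v+: 32 + 42 = 74.
Recombination frequency = 74/375 = 0.1973 ≈ 19.7%, i.e. 19.7 m.u.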